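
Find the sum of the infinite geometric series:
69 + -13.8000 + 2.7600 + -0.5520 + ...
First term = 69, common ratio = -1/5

For |r| < 1, S = a / (1 - r)
S = 69 / (1 - (-1/5))
S = 69 / (6/5)
S = 115/2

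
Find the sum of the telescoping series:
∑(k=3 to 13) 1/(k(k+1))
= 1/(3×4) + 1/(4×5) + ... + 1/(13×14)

Partial fractions: 1/(k(k+1)) = 1/k - 1/(k+1)
The series telescopes:
= (1/3 - 1/4) + (1/4 - 1/5) + ... + (1/13 - 1/14)
= 1/3 - 1/14
= 11/42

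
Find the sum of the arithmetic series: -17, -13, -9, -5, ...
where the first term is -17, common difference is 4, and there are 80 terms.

Sₙ = n/2 × (first + last)
Last term = a + (n-1)d = -17 + (80-1)×4 = 299
S_80 = 80/2 × (-17 + 299)
S_80 = 80/2 × 282 = 11280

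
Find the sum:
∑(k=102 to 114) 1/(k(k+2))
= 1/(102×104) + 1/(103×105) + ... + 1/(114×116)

Partial fractions: 1/(k(k+2)) = (1/2)[1/k - 1/(k+2)]
Telescoping leaves the first two and last two terms:
= (1/2)[1/102 + 1/103 - 1/115 - 1/116]
= 153907/140150040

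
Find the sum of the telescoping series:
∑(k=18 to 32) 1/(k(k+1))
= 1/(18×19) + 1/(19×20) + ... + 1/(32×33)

Partial fractions: 1/(k(k+1)) = 1/k - 1/(k+1)
The series telescopes:
= (1/18 - 1/19) + (1/19 - 1/20) + ... + (1/32 - 1/33)
= 1/18 - 1/33
= 5/198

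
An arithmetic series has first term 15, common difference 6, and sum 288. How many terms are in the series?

Using S = n/2 × [2a + (n-1)d]
288 = n/2 × [2(15) + (n-1)(6)]
288 = n/2 × [30 + 6n - 6]
576 = n × [24 + 6n]
6n² + (24)n - 576 = 0
Discriminant: Δ = (24)² - 4(6)(-576) = 576 + 13824 = 14400
√Δ = 120
n = [-(24) + √Δ] / (2·6) = (-24 + 120) / 12 = 96 / 12 = 8
(The negative root is discarded since n must be a positive integer.)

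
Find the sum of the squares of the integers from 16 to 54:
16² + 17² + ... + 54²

Use ∑_{k=1}^{n} k² = n(n+1)(2n+1)/6, then subtract the first 15 terms.
∑_{k=1}^{54} k² = 54×55×109/6 = 53955
∑_{k=1}^{15} k² = 15×16×31/6 = 1240
∑_{k=16}^{54} k² = 53955 - 1240 = 52715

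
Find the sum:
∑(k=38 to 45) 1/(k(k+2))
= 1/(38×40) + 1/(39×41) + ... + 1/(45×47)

Partial fractions: 1/(k(k+2)) = (1/2)[1/k - 1/(k+2)]
Telescoping leaves the first two and last two terms:
= (1/2)[1/38 + 1/39 - 1/46 - 1/47]
= 3581/801021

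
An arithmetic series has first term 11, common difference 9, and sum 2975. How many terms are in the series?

Using S = n/2 × [2a + (n-1)d]
2975 = n/2 × [2(11) + (n-1)(9)]
2975 = n/2 × [22 + 9n - 9]
5950 = n × [13 + 9n]
9n² + (13)n - 5950 = 0
Discriminant: Δ = (13)² - 4(9)(-5950) = 169 + 214200 = 214369
√Δ = 463
n = [-(13) + √Δ] / (2·9) = (-13 + 463) / 18 = 450 / 18 = 25
(The negative root is discarded since n must be a positive integer.)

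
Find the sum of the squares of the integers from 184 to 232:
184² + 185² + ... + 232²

Use ∑_{k=1}^{n} k² = n(n+1)(2n+1)/6, then subtract the first 183 terms.
∑_{k=1}^{232} k² = 232×233×465/6 = 4189340
∑_{k=1}^{183} k² = 183×184×367/6 = 2059604
∑_{k=184}^{232} k² = 4189340 - 2059604 = 2129736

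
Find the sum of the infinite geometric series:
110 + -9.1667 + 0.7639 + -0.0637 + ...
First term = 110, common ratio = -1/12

For |r| < 1, S = a / (1 - r)
S = 110 / (1 - (-1/12))
S = 110 / (13/12)
S = 1320/13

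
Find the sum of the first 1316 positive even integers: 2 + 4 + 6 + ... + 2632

Sum of first n even numbers = n(n+1)
= 1316×1317
= 1733172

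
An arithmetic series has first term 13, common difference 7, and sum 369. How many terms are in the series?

Using S = n/2 × [2a + (n-1)d]
369 = n/2 × [2(13) + (n-1)(7)]
369 = n/2 × [26 + 7n - 7]
738 = n × [19 + 7n]
7n² + (19)n - 738 = 0
Discriminant: Δ = (19)² - 4(7)(-738) = 361 + 20664 = 21025
√Δ = 145
n = [-(19) + √Δ] / (2·7) = (-19 + 145) / 14 = 126 / 14 = 9
(The negative root is discarded since n must be a positive integer.)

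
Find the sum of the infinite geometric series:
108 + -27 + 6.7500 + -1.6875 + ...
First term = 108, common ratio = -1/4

For |r| < 1, S = a / (1 - r)
S = 108 / (1 - (-1/4))
S = 108 / (5/4)
S = 432/5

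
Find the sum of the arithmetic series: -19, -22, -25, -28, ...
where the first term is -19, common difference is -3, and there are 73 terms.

Sₙ = n/2 × (first + last)
Last term = a + (n-1)d = -19 + (73-1)×(-3) = -235
S_73 = 73/2 × (-19 + (-235))
S_73 = 73/2 × (-254) = -9271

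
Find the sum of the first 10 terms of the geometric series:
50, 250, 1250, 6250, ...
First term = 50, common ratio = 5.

Sₙ = a(1 - rⁿ) / (1 - r)
S_10 = 50(1 - 5^10) / (1 - 5)
S_10 = 50(1 - 9765625) / (-4)
S_10 = 122070300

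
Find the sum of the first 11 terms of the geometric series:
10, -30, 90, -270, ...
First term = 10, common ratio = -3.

Sₙ = a(1 - rⁿ) / (1 - r)
S_11 = 10(1 - (-3)^11) / (1 - (-3))
S_11 = 10(1 - (-177147)) / (4)
S_11 = 442870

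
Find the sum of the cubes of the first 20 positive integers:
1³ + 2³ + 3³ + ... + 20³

Formula: ∑k³ = [n(n+1)/2]²
= [20×21/2]²
= 210²
= 44100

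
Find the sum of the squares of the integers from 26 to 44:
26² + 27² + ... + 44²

Use ∑_{k=1}^{n} k² = n(n+1)(2n+1)/6, then subtract the first 25 terms.
∑_{k=1}^{44} k² = 44×45×89/6 = 29370
∑_{k=1}^{25} k² = 25×26×51/6 = 5525
∑_{k=26}^{44} k² = 29370 - 5525 = 23845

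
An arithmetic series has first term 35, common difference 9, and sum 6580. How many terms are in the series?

Using S = n/2 × [2a + (n-1)d]
6580 = n/2 × [2(35) + (n-1)(9)]
6580 = n/2 × [70 + 9n - 9]
13160 = n × [61 + 9n]
9n² + (61)n - 13160 = 0
Discriminant: Δ = (61)² - 4(9)(-13160) = 3721 + 473760 = 477481
√Δ = 691
n = [-(61) + √Δ] / (2·9) = (-61 + 691) / 18 = 630 / 18 = 35
(The negative root is discarded since n must be a positive integer.)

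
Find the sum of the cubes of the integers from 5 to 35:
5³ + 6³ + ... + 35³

Use ∑_{k=1}^{n} k³ = [n(n+1)/2]², then subtract the first 4 terms.
∑_{k=1}^{35} k³ = [35×36/2]² = 630² = 396900
∑_{k=1}^{4} k³ = [4×5/2]² = 10² = 100
∑_{k=5}^{35} k³ = 396900 - 100 = 396800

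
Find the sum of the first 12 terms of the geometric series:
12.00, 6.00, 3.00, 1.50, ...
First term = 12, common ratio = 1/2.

Sₙ = a(1 - rⁿ) / (1 - r)
S_12 = 12(1 - (1/2)^12) / (1 - (1/2))
S_12 = 12(1 - (1/4096)) / (1/2)
S_12 = 12285/512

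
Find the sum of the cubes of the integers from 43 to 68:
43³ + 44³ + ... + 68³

Use ∑_{k=1}^{n} k³ = [n(n+1)/2]², then subtract the first 42 terms.
∑_{k=1}^{68} k³ = [68×69/2]² = 2346² = 5503716
∑_{k=1}^{42} k³ = [42×43/2]² = 903² = 815409
∑_{k=43}^{68} k³ = 5503716 - 815409 = 4688307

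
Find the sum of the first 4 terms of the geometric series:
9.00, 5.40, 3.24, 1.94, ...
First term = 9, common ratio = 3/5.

Sₙ = a(1 - rⁿ) / (1 - r)
S_4 = 9(1 - (3/5)^4) / (1 - (3/5))
S_4 = 9(1 - (81/625)) / (2/5)
S_4 = 2448/125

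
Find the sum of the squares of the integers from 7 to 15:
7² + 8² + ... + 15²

Use ∑_{k=1}^{n} k² = n(n+1)(2n+1)/6, then subtract the first 6 terms.
∑_{k=1}^{15} k² = 15×16×31/6 = 1240
∑_{k=1}^{6} k² = 6×7×13/6 = 91
∑_{k=7}^{15} k² = 1240 - 91 = 1149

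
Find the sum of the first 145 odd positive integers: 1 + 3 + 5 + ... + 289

Sum of first n odd numbers = n²
= 145²
= 21025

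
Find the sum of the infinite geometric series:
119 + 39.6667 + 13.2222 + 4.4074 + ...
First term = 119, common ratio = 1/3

For |r| < 1, S = a / (1 - r)
S = 119 / (1 - (1/3))
S = 119 / (2/3)
S = 357/2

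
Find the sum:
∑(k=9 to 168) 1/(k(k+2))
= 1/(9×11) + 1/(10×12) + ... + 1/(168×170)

Partial fractions: 1/(k(k+2)) = (1/2)[1/k - 1/(k+2)]
Telescoping leaves the first two and last two terms:
= (1/2)[1/9 + 1/10 - 1/169 - 1/170]
= 12884/129285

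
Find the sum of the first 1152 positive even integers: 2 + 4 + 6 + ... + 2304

Sum of first n even numbers = n(n+1)
= 1152×1153
= 1328256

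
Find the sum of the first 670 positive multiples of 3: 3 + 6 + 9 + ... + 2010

Factor out 3: = 3(1 + 2 + ... + 670) = 3 × n(n+1)/2
= 3 × 670×671/2
= 3 × 224785
= 674355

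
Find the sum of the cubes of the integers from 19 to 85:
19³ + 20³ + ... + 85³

Use ∑_{k=1}^{n} k³ = [n(n+1)/2]², then subtract the first 18 terms.
∑_{k=1}^{85} k³ = [85×86/2]² = 3655² = 13359025
∑_{k=1}^{18} k³ = [18×19/2]² = 171² = 29241
∑_{k=19}^{85} k³ = 13359025 - 29241 = 13329784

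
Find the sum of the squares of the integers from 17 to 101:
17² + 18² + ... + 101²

Use ∑_{k=1}^{n} k² = n(n+1)(2n+1)/6, then subtract the first 16 terms.
∑_{k=1}^{101} k² = 101×102×203/6 = 348551
∑_{k=1}^{16} k² = 16×17×33/6 = 1496
∑_{k=17}^{101} k² = 348551 - 1496 = 347055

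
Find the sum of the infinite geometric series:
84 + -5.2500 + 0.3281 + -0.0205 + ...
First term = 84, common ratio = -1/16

For |r| < 1, S = a / (1 - r)
S = 84 / (1 - (-1/16))
S = 84 / (17/16)
S = 1344/17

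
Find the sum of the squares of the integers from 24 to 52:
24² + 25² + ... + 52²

Use ∑_{k=1}^{n} k² = n(n+1)(2n+1)/6, then subtract the first 23 terms.
∑_{k=1}^{52} k² = 52×53×105/6 = 48230
∑_{k=1}^{23} k² = 23×24×47/6 = 4324
∑_{k=24}^{52} k² = 48230 - 4324 = 43906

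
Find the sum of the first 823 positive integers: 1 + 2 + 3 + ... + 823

Formula: ∑k = n(n+1)/2
= 823×824/2
= 678152/2
= 339076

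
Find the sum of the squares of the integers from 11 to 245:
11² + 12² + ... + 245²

Use ∑_{k=1}^{n} k² = n(n+1)(2n+1)/6, then subtract the first 10 terms.
∑_{k=1}^{245} k² = 245×246×491/6 = 4932095
∑_{k=1}^{10} k² = 10×11×21/6 = 385
∑_{k=11}^{245} k² = 4932095 - 385 = 4931710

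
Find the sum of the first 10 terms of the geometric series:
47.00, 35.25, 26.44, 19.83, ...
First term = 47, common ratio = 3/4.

Sₙ = a(1 - rⁿ) / (1 - r)
S_10 = 47(1 - (3/4)^10) / (1 - (3/4))
S_10 = 47(1 - (59049/1048576)) / (1/4)
S_10 = 46507769/262144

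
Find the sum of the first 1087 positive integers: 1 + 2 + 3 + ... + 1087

Formula: ∑k = n(n+1)/2
= 1087×1088/2
= 1182656/2
= 591328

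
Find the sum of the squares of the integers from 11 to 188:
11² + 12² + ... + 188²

Use ∑_{k=1}^{n} k² = n(n+1)(2n+1)/6, then subtract the first 10 terms.
∑_{k=1}^{188} k² = 188×189×377/6 = 2232594
∑_{k=1}^{10} k² = 10×11×21/6 = 385
∑_{k=11}^{188} k² = 2232594 - 385 = 2232209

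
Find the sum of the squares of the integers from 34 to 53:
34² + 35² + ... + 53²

Use ∑_{k=1}^{n} k² = n(n+1)(2n+1)/6, then subtract the first 33 terms.
∑_{k=1}^{53} k² = 53×54×107/6 = 51039
∑_{k=1}^{33} k² = 33×34×67/6 = 12529
∑_{k=34}^{53} k² = 51039 - 12529 = 38510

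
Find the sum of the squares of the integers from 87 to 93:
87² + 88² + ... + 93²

Use ∑_{k=1}^{n} k² = n(n+1)(2n+1)/6, then subtract the first 86 terms.
∑_{k=1}^{93} k² = 93×94×187/6 = 272459
∑_{k=1}^{86} k² = 86×87×173/6 = 215731
∑_{k=87}^{93} k² = 272459 - 215731 = 56728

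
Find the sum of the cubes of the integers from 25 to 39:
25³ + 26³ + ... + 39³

Use ∑_{k=1}^{n} k³ = [n(n+1)/2]², then subtract the first 24 terms.
∑_{k=1}^{39} k³ = [39×40/2]² = 780² = 608400
∑_{k=1}^{24} k³ = [24×25/2]² = 300² = 90000
∑_{k=25}^{39} k³ = 608400 - 90000 = 518400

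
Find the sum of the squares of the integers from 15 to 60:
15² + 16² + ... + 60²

Use ∑_{k=1}^{n} k² = n(n+1)(2n+1)/6, then subtract the first 14 terms.
∑_{k=1}^{60} k² = 60×61×121/6 = 73810
∑_{k=1}^{14} k² = 14×15×29/6 = 1015
∑_{k=15}^{60} k² = 73810 - 1015 = 72795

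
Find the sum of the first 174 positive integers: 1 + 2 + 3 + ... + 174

Formula: ∑k = n(n+1)/2
= 174×175/2
= 30450/2
= 15225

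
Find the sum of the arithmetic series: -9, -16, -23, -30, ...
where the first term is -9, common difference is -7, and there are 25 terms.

Sₙ = n/2 × (first + last)
Last term = a + (n-1)d = -9 + (25-1)×(-7) = -177
S_25 = 25/2 × (-9 + (-177))
S_25 = 25/2 × (-186) = -2325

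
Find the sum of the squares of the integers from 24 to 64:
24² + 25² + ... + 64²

Use ∑_{k=1}^{n} k² = n(n+1)(2n+1)/6, then subtract the first 23 terms.
∑_{k=1}^{64} k² = 64×65×129/6 = 89440
∑_{k=1}^{23} k² = 23×24×47/6 = 4324
∑_{k=24}^{64} k² = 89440 - 4324 = 85116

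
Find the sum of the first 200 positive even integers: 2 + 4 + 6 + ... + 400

Sum of first n even numbers = n(n+1)
= 200×201
= 40200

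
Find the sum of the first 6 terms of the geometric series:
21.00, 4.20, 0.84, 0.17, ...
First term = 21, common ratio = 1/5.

Sₙ = a(1 - rⁿ) / (1 - r)
S_6 = 21(1 - (1/5)^6) / (1 - (1/5))
S_6 = 21(1 - (1/15625)) / (4/5)
S_6 = 82026/3125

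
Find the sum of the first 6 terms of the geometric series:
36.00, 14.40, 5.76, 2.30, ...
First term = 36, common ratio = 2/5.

Sₙ = a(1 - rⁿ) / (1 - r)
S_6 = 36(1 - (2/5)^6) / (1 - (2/5))
S_6 = 36(1 - (64/15625)) / (3/5)
S_6 = 186732/3125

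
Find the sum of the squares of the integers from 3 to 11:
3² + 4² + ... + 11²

Use ∑_{k=1}^{n} k² = n(n+1)(2n+1)/6, then subtract the first 2 terms.
∑_{k=1}^{11} k² = 11×12×23/6 = 506
∑_{k=1}^{2} k² = 2×3×5/6 = 5
∑_{k=3}^{11} k² = 506 - 5 = 501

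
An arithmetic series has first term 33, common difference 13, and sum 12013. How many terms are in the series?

Using S = n/2 × [2a + (n-1)d]
12013 = n/2 × [2(33) + (n-1)(13)]
12013 = n/2 × [66 + 13n - 13]
24026 = n × [53 + 13n]
13n² + (53)n - 24026 = 0
Discriminant: Δ = (53)² - 4(13)(-24026) = 2809 + 1249352 = 1252161
√Δ = 1119
n = [-(53) + √Δ] / (2·13) = (-53 + 1119) / 26 = 1066 / 26 = 41
(The negative root is discarded since n must be a positive integer.)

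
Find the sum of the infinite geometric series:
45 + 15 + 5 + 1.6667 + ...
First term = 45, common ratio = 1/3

For |r| < 1, S = a / (1 - r)
S = 45 / (1 - (1/3))
S = 45 / (2/3)
S = 135/2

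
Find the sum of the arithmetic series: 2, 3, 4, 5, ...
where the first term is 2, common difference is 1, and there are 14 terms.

Sₙ = n/2 × (first + last)
Last term = a + (n-1)d = 2 + (14-1)×1 = 15
S_14 = 14/2 × (2 + 15)
S_14 = 14/2 × 17 = 119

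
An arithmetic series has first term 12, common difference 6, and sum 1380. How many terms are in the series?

Using S = n/2 × [2a + (n-1)d]
1380 = n/2 × [2(12) + (n-1)(6)]
1380 = n/2 × [24 + 6n - 6]
2760 = n × [18 + 6n]
6n² + (18)n - 2760 = 0
Discriminant: Δ = (18)² - 4(6)(-2760) = 324 + 66240 = 66564
√Δ = 258
n = [-(18) + √Δ] / (2·6) = (-18 + 258) / 12 = 240 / 12 = 20
(The negative root is discarded since n must be a positive integer.)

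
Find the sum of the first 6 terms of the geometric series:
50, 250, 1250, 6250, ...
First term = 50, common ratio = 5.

Sₙ = a(1 - rⁿ) / (1 - r)
S_6 = 50(1 - 5^6) / (1 - 5)
S_6 = 50(1 - 15625) / (-4)
S_6 = 195300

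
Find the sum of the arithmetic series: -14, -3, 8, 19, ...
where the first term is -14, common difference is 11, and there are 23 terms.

Sₙ = n/2 × (first + last)
Last term = a + (n-1)d = -14 + (23-1)×11 = 228
S_23 = 23/2 × (-14 + 228)
S_23 = 23/2 × 214 = 2461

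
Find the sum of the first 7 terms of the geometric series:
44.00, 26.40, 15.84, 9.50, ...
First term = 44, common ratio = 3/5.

Sₙ = a(1 - rⁿ) / (1 - r)
S_7 = 44(1 - (3/5)^7) / (1 - (3/5))
S_7 = 44(1 - (2187/78125)) / (2/5)
S_7 = 1670636/15625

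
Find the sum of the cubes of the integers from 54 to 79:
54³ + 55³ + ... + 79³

Use ∑_{k=1}^{n} k³ = [n(n+1)/2]², then subtract the first 53 terms.
∑_{k=1}^{79} k³ = [79×80/2]² = 3160² = 9985600
∑_{k=1}^{53} k³ = [53×54/2]² = 1431² = 2047761
∑_{k=54}^{79} k³ = 9985600 - 2047761 = 7937839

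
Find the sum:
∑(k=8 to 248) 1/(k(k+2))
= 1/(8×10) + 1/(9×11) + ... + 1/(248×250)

Partial fractions: 1/(k(k+2)) = (1/2)[1/k - 1/(k+2)]
Telescoping leaves the first two and last two terms:
= (1/2)[1/8 + 1/9 - 1/249 - 1/250]
= 170387/1494000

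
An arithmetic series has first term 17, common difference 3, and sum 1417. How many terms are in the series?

Using S = n/2 × [2a + (n-1)d]
1417 = n/2 × [2(17) + (n-1)(3)]
1417 = n/2 × [34 + 3n - 3]
2834 = n × [31 + 3n]
3n² + (31)n - 2834 = 0
Discriminant: Δ = (31)² - 4(3)(-2834) = 961 + 34008 = 34969
√Δ = 187
n = [-(31) + √Δ] / (2·3) = (-31 + 187) / 6 = 156 / 6 = 26
(The negative root is discarded since n must be a positive integer.)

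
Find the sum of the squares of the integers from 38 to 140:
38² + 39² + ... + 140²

Use ∑_{k=1}^{n} k² = n(n+1)(2n+1)/6, then subtract the first 37 terms.
∑_{k=1}^{140} k² = 140×141×281/6 = 924490
∑_{k=1}^{37} k² = 37×38×75/6 = 17575
∑_{k=38}^{140} k² = 924490 - 17575 = 906915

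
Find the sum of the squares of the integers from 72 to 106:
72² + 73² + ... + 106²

Use ∑_{k=1}^{n} k² = n(n+1)(2n+1)/6, then subtract the first 71 terms.
∑_{k=1}^{106} k² = 106×107×213/6 = 402641
∑_{k=1}^{71} k² = 71×72×143/6 = 121836
∑_{k=72}^{106} k² = 402641 - 121836 = 280805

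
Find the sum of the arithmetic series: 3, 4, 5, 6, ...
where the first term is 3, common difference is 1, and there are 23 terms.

Sₙ = n/2 × (first + last)
Last term = a + (n-1)d = 3 + (23-1)×1 = 25
S_23 = 23/2 × (3 + 25)
S_23 = 23/2 × 28 = 322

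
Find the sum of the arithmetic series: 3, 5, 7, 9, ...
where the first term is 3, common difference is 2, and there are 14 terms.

Sₙ = n/2 × (first + last)
Last term = a + (n-1)d = 3 + (14-1)×2 = 29
S_14 = 14/2 × (3 + 29)
S_14 = 14/2 × 32 = 224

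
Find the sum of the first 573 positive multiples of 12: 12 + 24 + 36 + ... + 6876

Factor out 12: = 12(1 + 2 + ... + 573) = 12 × n(n+1)/2
= 12 × 573×574/2
= 12 × 164451
= 1973412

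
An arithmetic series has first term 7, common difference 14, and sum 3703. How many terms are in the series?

Using S = n/2 × [2a + (n-1)d]
3703 = n/2 × [2(7) + (n-1)(14)]
3703 = n/2 × [14 + 14n - 14]
7406 = n × [0 + 14n]
14n² + (0)n - 7406 = 0
Discriminant: Δ = (0)² - 4(14)(-7406) = 0 + 414736 = 414736
√Δ = 644
n = [-(0) + √Δ] / (2·14) = (0 + 644) / 28 = 644 / 28 = 23
(The negative root is discarded since n must be a positive integer.)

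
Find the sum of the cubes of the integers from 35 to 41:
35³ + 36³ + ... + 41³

Use ∑_{k=1}^{n} k³ = [n(n+1)/2]², then subtract the first 34 terms.
∑_{k=1}^{41} k³ = [41×42/2]² = 861² = 741321
∑_{k=1}^{34} k³ = [34×35/2]² = 595² = 354025
∑_{k=35}^{41} k³ = 741321 - 354025 = 387296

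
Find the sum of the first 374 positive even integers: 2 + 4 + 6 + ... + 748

Sum of first n even numbers = n(n+1)
= 374×375
= 140250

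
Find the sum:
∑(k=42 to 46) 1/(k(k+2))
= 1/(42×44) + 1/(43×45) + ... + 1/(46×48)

Partial fractions: 1/(k(k+2)) = (1/2)[1/k - 1/(k+2)]
Telescoping leaves the first two and last two terms:
= (1/2)[1/42 + 1/43 - 1/47 - 1/48]
= 3365/1358112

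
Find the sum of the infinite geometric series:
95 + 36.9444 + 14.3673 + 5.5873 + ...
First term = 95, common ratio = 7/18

For |r| < 1, S = a / (1 - r)
S = 95 / (1 - (7/18))
S = 95 / (11/18)
S = 1710/11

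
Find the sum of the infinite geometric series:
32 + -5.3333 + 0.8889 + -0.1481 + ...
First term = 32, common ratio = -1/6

For |r| < 1, S = a / (1 - r)
S = 32 / (1 - (-1/6))
S = 32 / (7/6)
S = 192/7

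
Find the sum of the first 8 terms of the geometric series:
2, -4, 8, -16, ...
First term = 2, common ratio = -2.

Sₙ = a(1 - rⁿ) / (1 - r)
S_8 = 2(1 - (-2)^8) / (1 - (-2))
S_8 = 2(1 - 256) / (3)
S_8 = -170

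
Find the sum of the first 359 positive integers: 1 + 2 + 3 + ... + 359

Formula: ∑k = n(n+1)/2
= 359×360/2
= 129240/2
= 64620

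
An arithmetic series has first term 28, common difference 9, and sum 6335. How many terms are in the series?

Using S = n/2 × [2a + (n-1)d]
6335 = n/2 × [2(28) + (n-1)(9)]
6335 = n/2 × [56 + 9n - 9]
12670 = n × [47 + 9n]
9n² + (47)n - 12670 = 0
Discriminant: Δ = (47)² - 4(9)(-12670) = 2209 + 456120 = 458329
√Δ = 677
n = [-(47) + √Δ] / (2·9) = (-47 + 677) / 18 = 630 / 18 = 35
(The negative root is discarded since n must be a positive integer.)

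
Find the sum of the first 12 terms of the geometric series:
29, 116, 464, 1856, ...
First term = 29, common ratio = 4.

Sₙ = a(1 - rⁿ) / (1 - r)
S_12 = 29(1 - 4^12) / (1 - 4)
S_12 = 29(1 - 16777216) / (-3)
S_12 = 162179745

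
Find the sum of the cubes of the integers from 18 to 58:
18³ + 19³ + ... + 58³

Use ∑_{k=1}^{n} k³ = [n(n+1)/2]², then subtract the first 17 terms.
∑_{k=1}^{58} k³ = [58×59/2]² = 1711² = 2927521
∑_{k=1}^{17} k³ = [17×18/2]² = 153² = 23409
∑_{k=18}^{58} k³ = 2927521 - 23409 = 2904112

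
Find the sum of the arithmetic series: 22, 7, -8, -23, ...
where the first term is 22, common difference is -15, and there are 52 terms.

Sₙ = n/2 × (first + last)
Last term = a + (n-1)d = 22 + (52-1)×(-15) = -743
S_52 = 52/2 × (22 + (-743))
S_52 = 52/2 × (-721) = -18746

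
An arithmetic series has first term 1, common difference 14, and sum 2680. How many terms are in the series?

Using S = n/2 × [2a + (n-1)d]
2680 = n/2 × [2(1) + (n-1)(14)]
2680 = n/2 × [2 + 14n - 14]
5360 = n × [-12 + 14n]
14n² + (-12)n - 5360 = 0
Discriminant: Δ = (-12)² - 4(14)(-5360) = 144 + 300160 = 300304
√Δ = 548
n = [-(-12) + √Δ] / (2·14) = (12 + 548) / 28 = 560 / 28 = 20
(The negative root is discarded since n must be a positive integer.)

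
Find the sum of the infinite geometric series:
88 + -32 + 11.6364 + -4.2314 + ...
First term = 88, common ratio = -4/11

For |r| < 1, S = a / (1 - r)
S = 88 / (1 - (-4/11))
S = 88 / (15/11)
S = 968/15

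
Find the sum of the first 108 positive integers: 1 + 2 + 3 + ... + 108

Formula: ∑k = n(n+1)/2
= 108×109/2
= 11772/2
= 5886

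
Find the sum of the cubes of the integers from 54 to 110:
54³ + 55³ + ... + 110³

Use ∑_{k=1}^{n} k³ = [n(n+1)/2]², then subtract the first 53 terms.
∑_{k=1}^{110} k³ = [110×111/2]² = 6105² = 37271025
∑_{k=1}^{53} k³ = [53×54/2]² = 1431² = 2047761
∑_{k=54}^{110} k³ = 37271025 - 2047761 = 35223264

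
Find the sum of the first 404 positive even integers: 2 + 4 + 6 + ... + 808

Sum of first n even numbers = n(n+1)
= 404×405
= 163620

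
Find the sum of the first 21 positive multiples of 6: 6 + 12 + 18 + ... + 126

Factor out 6: = 6(1 + 2 + ... + 21) = 6 × n(n+1)/2
= 6 × 21×22/2
= 6 × 231
= 1386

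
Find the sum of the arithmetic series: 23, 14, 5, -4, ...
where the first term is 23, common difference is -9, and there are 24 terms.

Sₙ = n/2 × (first + last)
Last term = a + (n-1)d = 23 + (24-1)×(-9) = -184
S_24 = 24/2 × (23 + (-184))
S_24 = 24/2 × (-161) = -1932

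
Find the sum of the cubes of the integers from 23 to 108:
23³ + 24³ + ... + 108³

Use ∑_{k=1}^{n} k³ = [n(n+1)/2]², then subtract the first 22 terms.
∑_{k=1}^{108} k³ = [108×109/2]² = 5886² = 34644996
∑_{k=1}^{22} k³ = [22×23/2]² = 253² = 64009
∑_{k=23}^{108} k³ = 34644996 - 64009 = 34580987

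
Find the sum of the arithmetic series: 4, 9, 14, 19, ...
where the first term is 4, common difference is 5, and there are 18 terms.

Sₙ = n/2 × (first + last)
Last term = a + (n-1)d = 4 + (18-1)×5 = 89
S_18 = 18/2 × (4 + 89)
S_18 = 18/2 × 93 = 837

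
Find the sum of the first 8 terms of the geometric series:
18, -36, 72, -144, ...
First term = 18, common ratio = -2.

Sₙ = a(1 - rⁿ) / (1 - r)
S_8 = 18(1 - (-2)^8) / (1 - (-2))
S_8 = 18(1 - 256) / (3)
S_8 = -1530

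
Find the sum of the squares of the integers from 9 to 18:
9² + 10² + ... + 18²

Use ∑_{k=1}^{n} k² = n(n+1)(2n+1)/6, then subtract the first 8 terms.
∑_{k=1}^{18} k² = 18×19×37/6 = 2109
∑_{k=1}^{8} k² = 8×9×17/6 = 204
∑_{k=9}^{18} k² = 2109 - 204 = 1905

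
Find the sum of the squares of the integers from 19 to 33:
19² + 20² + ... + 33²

Use ∑_{k=1}^{n} k² = n(n+1)(2n+1)/6, then subtract the first 18 terms.
∑_{k=1}^{33} k² = 33×34×67/6 = 12529
∑_{k=1}^{18} k² = 18×19×37/6 = 2109
∑_{k=19}^{33} k² = 12529 - 2109 = 10420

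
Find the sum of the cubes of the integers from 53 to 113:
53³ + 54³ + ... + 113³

Use ∑_{k=1}^{n} k³ = [n(n+1)/2]², then subtract the first 52 terms.
∑_{k=1}^{113} k³ = [113×114/2]² = 6441² = 41486481
∑_{k=1}^{52} k³ = [52×53/2]² = 1378² = 1898884
∑_{k=53}^{113} k³ = 41486481 - 1898884 = 39587597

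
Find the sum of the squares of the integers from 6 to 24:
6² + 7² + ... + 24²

Use ∑_{k=1}^{n} k² = n(n+1)(2n+1)/6, then subtract the first 5 terms.
∑_{k=1}^{24} k² = 24×25×49/6 = 4900
∑_{k=1}^{5} k² = 5×6×11/6 = 55
∑_{k=6}^{24} k² = 4900 - 55 = 4845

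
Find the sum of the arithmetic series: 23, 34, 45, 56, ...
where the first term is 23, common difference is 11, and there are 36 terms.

Sₙ = n/2 × (first + last)
Last term = a + (n-1)d = 23 + (36-1)×11 = 408
S_36 = 36/2 × (23 + 408)
S_36 = 36/2 × 431 = 7758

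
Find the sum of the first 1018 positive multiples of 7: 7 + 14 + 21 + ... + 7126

Factor out 7: = 7(1 + 2 + ... + 1018) = 7 × n(n+1)/2
= 7 × 1018×1019/2
= 7 × 518671
= 3630697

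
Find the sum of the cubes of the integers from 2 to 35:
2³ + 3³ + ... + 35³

Use ∑_{k=1}^{n} k³ = [n(n+1)/2]², then subtract the first 1 terms.
∑_{k=1}^{35} k³ = [35×36/2]² = 630² = 396900
∑_{k=1}^{1} k³ = [1×2/2]² = 1² = 1
∑_{k=2}^{35} k³ = 396900 - 1 = 396899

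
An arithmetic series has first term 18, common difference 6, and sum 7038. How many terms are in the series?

Using S = n/2 × [2a + (n-1)d]
7038 = n/2 × [2(18) + (n-1)(6)]
7038 = n/2 × [36 + 6n - 6]
14076 = n × [30 + 6n]
6n² + (30)n - 14076 = 0
Discriminant: Δ = (30)² - 4(6)(-14076) = 900 + 337824 = 338724
√Δ = 582
n = [-(30) + √Δ] / (2·6) = (-30 + 582) / 12 = 552 / 12 = 46
(The negative root is discarded since n must be a positive integer.)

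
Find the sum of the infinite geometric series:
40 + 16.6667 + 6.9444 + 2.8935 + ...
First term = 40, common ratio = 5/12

For |r| < 1, S = a / (1 - r)
S = 40 / (1 - (5/12))
S = 40 / (7/12)
S = 480/7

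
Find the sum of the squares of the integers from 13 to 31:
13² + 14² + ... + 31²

Use ∑_{k=1}^{n} k² = n(n+1)(2n+1)/6, then subtract the first 12 terms.
∑_{k=1}^{31} k² = 31×32×63/6 = 10416
∑_{k=1}^{12} k² = 12×13×25/6 = 650
∑_{k=13}^{31} k² = 10416 - 650 = 9766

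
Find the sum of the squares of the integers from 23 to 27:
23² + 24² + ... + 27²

Use ∑_{k=1}^{n} k² = n(n+1)(2n+1)/6, then subtract the first 22 terms.
∑_{k=1}^{27} k² = 27×28×55/6 = 6930
∑_{k=1}^{22} k² = 22×23×45/6 = 3795
∑_{k=23}^{27} k² = 6930 - 3795 = 3135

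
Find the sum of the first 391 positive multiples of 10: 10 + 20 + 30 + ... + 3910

Factor out 10: = 10(1 + 2 + ... + 391) = 10 × n(n+1)/2
= 10 × 391×392/2
= 10 × 76636
= 766360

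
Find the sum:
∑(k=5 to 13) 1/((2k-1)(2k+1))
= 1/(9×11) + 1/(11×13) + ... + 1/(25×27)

Partial fractions: 1/((2k-1)(2k+1)) = (1/2)[1/(2k-1) - 1/(2k+1)]
The series telescopes:
= (1/2)[1/9 - 1/27]
= 1/27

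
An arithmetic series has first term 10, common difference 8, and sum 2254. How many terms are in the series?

Using S = n/2 × [2a + (n-1)d]
2254 = n/2 × [2(10) + (n-1)(8)]
2254 = n/2 × [20 + 8n - 8]
4508 = n × [12 + 8n]
8n² + (12)n - 4508 = 0
Discriminant: Δ = (12)² - 4(8)(-4508) = 144 + 144256 = 144400
√Δ = 380
n = [-(12) + √Δ] / (2·8) = (-12 + 380) / 16 = 368 / 16 = 23
(The negative root is discarded since n must be a positive integer.)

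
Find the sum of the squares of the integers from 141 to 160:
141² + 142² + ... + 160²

Use ∑_{k=1}^{n} k² = n(n+1)(2n+1)/6, then subtract the first 140 terms.
∑_{k=1}^{160} k² = 160×161×321/6 = 1378160
∑_{k=1}^{140} k² = 140×141×281/6 = 924490
∑_{k=141}^{160} k² = 1378160 - 924490 = 453670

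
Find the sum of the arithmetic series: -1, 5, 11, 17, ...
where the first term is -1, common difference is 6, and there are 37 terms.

Sₙ = n/2 × (first + last)
Last term = a + (n-1)d = -1 + (37-1)×6 = 215
S_37 = 37/2 × (-1 + 215)
S_37 = 37/2 × 214 = 3959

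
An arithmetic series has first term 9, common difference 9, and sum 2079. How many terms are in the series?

Using S = n/2 × [2a + (n-1)d]
2079 = n/2 × [2(9) + (n-1)(9)]
2079 = n/2 × [18 + 9n - 9]
4158 = n × [9 + 9n]
9n² + (9)n - 4158 = 0
Discriminant: Δ = (9)² - 4(9)(-4158) = 81 + 149688 = 149769
√Δ = 387
n = [-(9) + √Δ] / (2·9) = (-9 + 387) / 18 = 378 / 18 = 21
(The negative root is discarded since n must be a positive integer.)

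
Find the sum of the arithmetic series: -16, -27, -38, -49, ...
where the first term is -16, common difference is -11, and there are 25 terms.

Sₙ = n/2 × (first + last)
Last term = a + (n-1)d = -16 + (25-1)×(-11) = -280
S_25 = 25/2 × (-16 + (-280))
S_25 = 25/2 × (-296) = -3700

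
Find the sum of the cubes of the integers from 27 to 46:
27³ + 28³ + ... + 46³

Use ∑_{k=1}^{n} k³ = [n(n+1)/2]², then subtract the first 26 terms.
∑_{k=1}^{46} k³ = [46×47/2]² = 1081² = 1168561
∑_{k=1}^{26} k³ = [26×27/2]² = 351² = 123201
∑_{k=27}^{46} k³ = 1168561 - 123201 = 1045360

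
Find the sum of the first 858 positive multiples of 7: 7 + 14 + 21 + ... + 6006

Factor out 7: = 7(1 + 2 + ... + 858) = 7 × n(n+1)/2
= 7 × 858×859/2
= 7 × 368511
= 2579577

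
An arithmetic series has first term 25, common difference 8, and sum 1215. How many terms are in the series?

Using S = n/2 × [2a + (n-1)d]
1215 = n/2 × [2(25) + (n-1)(8)]
1215 = n/2 × [50 + 8n - 8]
2430 = n × [42 + 8n]
8n² + (42)n - 2430 = 0
Discriminant: Δ = (42)² - 4(8)(-2430) = 1764 + 77760 = 79524
√Δ = 282
n = [-(42) + √Δ] / (2·8) = (-42 + 282) / 16 = 240 / 16 = 15
(The negative root is discarded since n must be a positive integer.)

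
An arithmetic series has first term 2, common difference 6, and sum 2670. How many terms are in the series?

Using S = n/2 × [2a + (n-1)d]
2670 = n/2 × [2(2) + (n-1)(6)]
2670 = n/2 × [4 + 6n - 6]
5340 = n × [-2 + 6n]
6n² + (-2)n - 5340 = 0
Discriminant: Δ = (-2)² - 4(6)(-5340) = 4 + 128160 = 128164
√Δ = 358
n = [-(-2) + √Δ] / (2·6) = (2 + 358) / 12 = 360 / 12 = 30
(The negative root is discarded since n must be a positive integer.)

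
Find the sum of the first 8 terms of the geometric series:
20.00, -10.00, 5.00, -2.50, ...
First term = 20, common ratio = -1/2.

Sₙ = a(1 - rⁿ) / (1 - r)
S_8 = 20(1 - (-1/2)^8) / (1 - (-1/2))
S_8 = 20(1 - (1/256)) / (3/2)
S_8 = 425/32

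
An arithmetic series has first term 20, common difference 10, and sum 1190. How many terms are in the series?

Using S = n/2 × [2a + (n-1)d]
1190 = n/2 × [2(20) + (n-1)(10)]
1190 = n/2 × [40 + 10n - 10]
2380 = n × [30 + 10n]
10n² + (30)n - 2380 = 0
Discriminant: Δ = (30)² - 4(10)(-2380) = 900 + 95200 = 96100
√Δ = 310
n = [-(30) + √Δ] / (2·10) = (-30 + 310) / 20 = 280 / 20 = 14
(The negative root is discarded since n must be a positive integer.)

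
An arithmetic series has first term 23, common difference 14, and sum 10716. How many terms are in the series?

Using S = n/2 × [2a + (n-1)d]
10716 = n/2 × [2(23) + (n-1)(14)]
10716 = n/2 × [46 + 14n - 14]
21432 = n × [32 + 14n]
14n² + (32)n - 21432 = 0
Discriminant: Δ = (32)² - 4(14)(-21432) = 1024 + 1200192 = 1201216
√Δ = 1096
n = [-(32) + √Δ] / (2·14) = (-32 + 1096) / 28 = 1064 / 28 = 38
(The negative root is discarded since n must be a positive integer.)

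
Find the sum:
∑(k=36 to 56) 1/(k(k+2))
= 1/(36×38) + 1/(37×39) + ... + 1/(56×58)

Partial fractions: 1/(k(k+2)) = (1/2)[1/k - 1/(k+2)]
Telescoping leaves the first two and last two terms:
= (1/2)[1/36 + 1/37 - 1/57 - 1/58]
= 14693/1467864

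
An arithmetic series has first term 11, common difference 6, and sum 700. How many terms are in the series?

Using S = n/2 × [2a + (n-1)d]
700 = n/2 × [2(11) + (n-1)(6)]
700 = n/2 × [22 + 6n - 6]
1400 = n × [16 + 6n]
6n² + (16)n - 1400 = 0
Discriminant: Δ = (16)² - 4(6)(-1400) = 256 + 33600 = 33856
√Δ = 184
n = [-(16) + √Δ] / (2·6) = (-16 + 184) / 12 = 168 / 12 = 14
(The negative root is discarded since n must be a positive integer.)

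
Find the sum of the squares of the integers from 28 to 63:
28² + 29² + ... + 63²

Use ∑_{k=1}^{n} k² = n(n+1)(2n+1)/6, then subtract the first 27 terms.
∑_{k=1}^{63} k² = 63×64×127/6 = 85344
∑_{k=1}^{27} k² = 27×28×55/6 = 6930
∑_{k=28}^{63} k² = 85344 - 6930 = 78414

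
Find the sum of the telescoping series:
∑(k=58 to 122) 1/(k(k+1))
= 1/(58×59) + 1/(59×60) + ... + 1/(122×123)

Partial fractions: 1/(k(k+1)) = 1/k - 1/(k+1)
The series telescopes:
= (1/58 - 1/59) + (1/59 - 1/60) + ... + (1/122 - 1/123)
= 1/58 - 1/123
= 65/7134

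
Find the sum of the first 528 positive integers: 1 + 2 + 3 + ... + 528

Formula: ∑k = n(n+1)/2
= 528×529/2
= 279312/2
= 139656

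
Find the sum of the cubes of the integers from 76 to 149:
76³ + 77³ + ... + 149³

Use ∑_{k=1}^{n} k³ = [n(n+1)/2]², then subtract the first 75 terms.
∑_{k=1}^{149} k³ = [149×150/2]² = 11175² = 124880625
∑_{k=1}^{75} k³ = [75×76/2]² = 2850² = 8122500
∑_{k=76}^{149} k³ = 124880625 - 8122500 = 116758125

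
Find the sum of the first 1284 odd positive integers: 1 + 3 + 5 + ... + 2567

Sum of first n odd numbers = n²
= 1284²
= 1648656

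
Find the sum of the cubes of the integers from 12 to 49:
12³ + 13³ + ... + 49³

Use ∑_{k=1}^{n} k³ = [n(n+1)/2]², then subtract the first 11 terms.
∑_{k=1}^{49} k³ = [49×50/2]² = 1225² = 1500625
∑_{k=1}^{11} k³ = [11×12/2]² = 66² = 4356
∑_{k=12}^{49} k³ = 1500625 - 4356 = 1496269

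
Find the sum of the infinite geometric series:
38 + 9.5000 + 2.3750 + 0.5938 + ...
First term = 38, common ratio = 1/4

For |r| < 1, S = a / (1 - r)
S = 38 / (1 - (1/4))
S = 38 / (3/4)
S = 152/3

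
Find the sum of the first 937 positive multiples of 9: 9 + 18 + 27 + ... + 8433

Factor out 9: = 9(1 + 2 + ... + 937) = 9 × n(n+1)/2
= 9 × 937×938/2
= 9 × 439453
= 3955077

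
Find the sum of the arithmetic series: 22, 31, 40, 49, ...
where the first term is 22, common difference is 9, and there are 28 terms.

Sₙ = n/2 × (first + last)
Last term = a + (n-1)d = 22 + (28-1)×9 = 265
S_28 = 28/2 × (22 + 265)
S_28 = 28/2 × 287 = 4018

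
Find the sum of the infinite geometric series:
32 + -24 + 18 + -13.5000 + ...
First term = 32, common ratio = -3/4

For |r| < 1, S = a / (1 - r)
S = 32 / (1 - (-3/4))
S = 32 / (7/4)
S = 128/7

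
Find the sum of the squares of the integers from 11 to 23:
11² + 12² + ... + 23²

Use ∑_{k=1}^{n} k² = n(n+1)(2n+1)/6, then subtract the first 10 terms.
∑_{k=1}^{23} k² = 23×24×47/6 = 4324
∑_{k=1}^{10} k² = 10×11×21/6 = 385
∑_{k=11}^{23} k² = 4324 - 385 = 3939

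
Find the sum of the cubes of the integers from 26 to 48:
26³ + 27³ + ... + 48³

Use ∑_{k=1}^{n} k³ = [n(n+1)/2]², then subtract the first 25 terms.
∑_{k=1}^{48} k³ = [48×49/2]² = 1176² = 1382976
∑_{k=1}^{25} k³ = [25×26/2]² = 325² = 105625
∑_{k=26}^{48} k³ = 1382976 - 105625 = 1277351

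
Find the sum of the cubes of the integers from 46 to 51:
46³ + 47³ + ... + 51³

Use ∑_{k=1}^{n} k³ = [n(n+1)/2]², then subtract the first 45 terms.
∑_{k=1}^{51} k³ = [51×52/2]² = 1326² = 1758276
∑_{k=1}^{45} k³ = [45×46/2]² = 1035² = 1071225
∑_{k=46}^{51} k³ = 1758276 - 1071225 = 687051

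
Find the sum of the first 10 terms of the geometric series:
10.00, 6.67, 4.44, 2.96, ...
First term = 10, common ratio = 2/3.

Sₙ = a(1 - rⁿ) / (1 - r)
S_10 = 10(1 - (2/3)^10) / (1 - (2/3))
S_10 = 10(1 - (1024/59049)) / (1/3)
S_10 = 580250/19683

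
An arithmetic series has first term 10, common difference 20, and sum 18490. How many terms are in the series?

Using S = n/2 × [2a + (n-1)d]
18490 = n/2 × [2(10) + (n-1)(20)]
18490 = n/2 × [20 + 20n - 20]
36980 = n × [0 + 20n]
20n² + (0)n - 36980 = 0
Discriminant: Δ = (0)² - 4(20)(-36980) = 0 + 2958400 = 2958400
√Δ = 1720
n = [-(0) + √Δ] / (2·20) = (0 + 1720) / 40 = 1720 / 40 = 43
(The negative root is discarded since n must be a positive integer.)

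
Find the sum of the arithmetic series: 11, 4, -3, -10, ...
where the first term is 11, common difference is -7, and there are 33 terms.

Sₙ = n/2 × (first + last)
Last term = a + (n-1)d = 11 + (33-1)×(-7) = -213
S_33 = 33/2 × (11 + (-213))
S_33 = 33/2 × (-202) = -3333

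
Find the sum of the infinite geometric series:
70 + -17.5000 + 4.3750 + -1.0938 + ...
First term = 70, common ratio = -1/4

For |r| < 1, S = a / (1 - r)
S = 70 / (1 - (-1/4))
S = 70 / (5/4)
S = 56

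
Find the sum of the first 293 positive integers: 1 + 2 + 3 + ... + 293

Formula: ∑k = n(n+1)/2
= 293×294/2
= 86142/2
= 43071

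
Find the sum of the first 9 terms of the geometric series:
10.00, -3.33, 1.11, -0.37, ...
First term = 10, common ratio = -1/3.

Sₙ = a(1 - rⁿ) / (1 - r)
S_9 = 10(1 - (-1/3)^9) / (1 - (-1/3))
S_9 = 10(1 - (-1/19683)) / (4/3)
S_9 = 49210/6561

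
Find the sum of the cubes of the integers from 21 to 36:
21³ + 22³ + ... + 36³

Use ∑_{k=1}^{n} k³ = [n(n+1)/2]², then subtract the first 20 terms.
∑_{k=1}^{36} k³ = [36×37/2]² = 666² = 443556
∑_{k=1}^{20} k³ = [20×21/2]² = 210² = 44100
∑_{k=21}^{36} k³ = 443556 - 44100 = 399456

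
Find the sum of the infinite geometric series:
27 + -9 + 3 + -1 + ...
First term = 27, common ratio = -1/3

For |r| < 1, S = a / (1 - r)
S = 27 / (1 - (-1/3))
S = 27 / (4/3)
S = 81/4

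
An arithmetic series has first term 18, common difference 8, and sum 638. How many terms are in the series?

Using S = n/2 × [2a + (n-1)d]
638 = n/2 × [2(18) + (n-1)(8)]
638 = n/2 × [36 + 8n - 8]
1276 = n × [28 + 8n]
8n² + (28)n - 1276 = 0
Discriminant: Δ = (28)² - 4(8)(-1276) = 784 + 40832 = 41616
√Δ = 204
n = [-(28) + √Δ] / (2·8) = (-28 + 204) / 16 = 176 / 16 = 11
(The negative root is discarded since n must be a positive integer.)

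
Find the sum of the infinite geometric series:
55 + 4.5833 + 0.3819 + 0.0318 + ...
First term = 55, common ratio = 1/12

For |r| < 1, S = a / (1 - r)
S = 55 / (1 - (1/12))
S = 55 / (11/12)
S = 60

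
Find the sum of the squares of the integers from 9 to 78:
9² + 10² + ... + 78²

Use ∑_{k=1}^{n} k² = n(n+1)(2n+1)/6, then subtract the first 8 terms.
∑_{k=1}^{78} k² = 78×79×157/6 = 161239
∑_{k=1}^{8} k² = 8×9×17/6 = 204
∑_{k=9}^{78} k² = 161239 - 204 = 161035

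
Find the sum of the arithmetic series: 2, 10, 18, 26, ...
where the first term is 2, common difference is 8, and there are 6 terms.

Sₙ = n/2 × (first + last)
Last term = a + (n-1)d = 2 + (6-1)×8 = 42
S_6 = 6/2 × (2 + 42)
S_6 = 6/2 × 44 = 132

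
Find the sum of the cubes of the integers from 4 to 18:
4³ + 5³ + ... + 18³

Use ∑_{k=1}^{n} k³ = [n(n+1)/2]², then subtract the first 3 terms.
∑_{k=1}^{18} k³ = [18×19/2]² = 171² = 29241
∑_{k=1}^{3} k³ = [3×4/2]² = 6² = 36
∑_{k=4}^{18} k³ = 29241 - 36 = 29205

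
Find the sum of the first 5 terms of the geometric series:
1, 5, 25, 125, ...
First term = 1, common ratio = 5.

Sₙ = a(1 - rⁿ) / (1 - r)
S_5 = 1(1 - 5^5) / (1 - 5)
S_5 = 1(1 - 3125) / (-4)
S_5 = 781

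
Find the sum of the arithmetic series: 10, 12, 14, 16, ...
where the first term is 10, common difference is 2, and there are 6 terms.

Sₙ = n/2 × (first + last)
Last term = a + (n-1)d = 10 + (6-1)×2 = 20
S_6 = 6/2 × (10 + 20)
S_6 = 6/2 × 30 = 90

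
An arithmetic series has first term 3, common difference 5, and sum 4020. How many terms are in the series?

Using S = n/2 × [2a + (n-1)d]
4020 = n/2 × [2(3) + (n-1)(5)]
4020 = n/2 × [6 + 5n - 5]
8040 = n × [1 + 5n]
5n² + (1)n - 8040 = 0
Discriminant: Δ = (1)² - 4(5)(-8040) = 1 + 160800 = 160801
√Δ = 401
n = [-(1) + √Δ] / (2·5) = (-1 + 401) / 10 = 400 / 10 = 40
(The negative root is discarded since n must be a positive integer.)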